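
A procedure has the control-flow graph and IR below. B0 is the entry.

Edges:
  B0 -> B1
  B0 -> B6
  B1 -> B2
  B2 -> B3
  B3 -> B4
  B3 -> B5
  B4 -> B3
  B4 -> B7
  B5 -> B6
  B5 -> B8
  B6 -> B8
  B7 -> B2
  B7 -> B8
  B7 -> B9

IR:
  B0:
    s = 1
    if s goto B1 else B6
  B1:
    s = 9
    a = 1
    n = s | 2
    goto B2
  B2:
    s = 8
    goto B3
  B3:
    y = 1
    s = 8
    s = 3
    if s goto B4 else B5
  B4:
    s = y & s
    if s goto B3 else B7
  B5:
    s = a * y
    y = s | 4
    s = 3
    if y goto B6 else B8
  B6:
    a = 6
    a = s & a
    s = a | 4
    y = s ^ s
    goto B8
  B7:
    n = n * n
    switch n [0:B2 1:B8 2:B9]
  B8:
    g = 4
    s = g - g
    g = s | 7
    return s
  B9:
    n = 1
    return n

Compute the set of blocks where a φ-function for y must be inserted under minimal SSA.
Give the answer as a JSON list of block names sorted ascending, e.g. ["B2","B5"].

idom tree: B1←B0 B2←B1 B3←B2 B4←B3 B5←B3 B6←B0 B7←B4 B8←B0 B9←B7
Dom∩ at merges:
  B2: preds {B1,B7}: {B0,B1} ∩ {B0,B1,B2,B3,B4,B7} = {B0,B1}; idom=B1
  B3: preds {B2,B4}: {B0,B1,B2} ∩ {B0,B1,B2,B3,B4} = {B0,B1,B2}; idom=B2
  B6: preds {B0,B5}: {B0} ∩ {B0,B1,B2,B3,B5} = {B0}; idom=B0
  B8: preds {B5,B6,B7}: {B0,B1,B2,B3,B5} ∩ {B0,B6} ∩ {B0,B1,B2,B3,B4,B7} = {B0}; idom=B0

DF derivation:
  join B2 pred B1: · stop@B1
  join B2 pred B7: B7→B4→B3→B2 stop@B1
  join B3 pred B2: · stop@B2
  join B3 pred B4: B4→B3 stop@B2
  join B6 pred B0: · stop@B0
  join B6 pred B5: B5→B3→B2→B1 stop@B0
  join B8 pred B5: B5→B3→B2→B1 stop@B0
  join B8 pred B6: B6 stop@B0
  join B8 pred B7: B7→B4→B3→B2→B1 stop@B0
  B0 → ∅
  B1 → {B6,B8}
  B2 → {B2,B6,B8}
  B3 → {B2,B3,B6,B8}
  B4 → {B2,B3,B8}
  B5 → {B6,B8}
  B6 → {B8}
  B7 → {B2,B8}
  B8 → ∅
  B9 → ∅

φ for y: defs {B3,B5,B6}
  DF⁺ = {B2,B3,B6,B8}

Answer: ["B2", "B3", "B6", "B8"]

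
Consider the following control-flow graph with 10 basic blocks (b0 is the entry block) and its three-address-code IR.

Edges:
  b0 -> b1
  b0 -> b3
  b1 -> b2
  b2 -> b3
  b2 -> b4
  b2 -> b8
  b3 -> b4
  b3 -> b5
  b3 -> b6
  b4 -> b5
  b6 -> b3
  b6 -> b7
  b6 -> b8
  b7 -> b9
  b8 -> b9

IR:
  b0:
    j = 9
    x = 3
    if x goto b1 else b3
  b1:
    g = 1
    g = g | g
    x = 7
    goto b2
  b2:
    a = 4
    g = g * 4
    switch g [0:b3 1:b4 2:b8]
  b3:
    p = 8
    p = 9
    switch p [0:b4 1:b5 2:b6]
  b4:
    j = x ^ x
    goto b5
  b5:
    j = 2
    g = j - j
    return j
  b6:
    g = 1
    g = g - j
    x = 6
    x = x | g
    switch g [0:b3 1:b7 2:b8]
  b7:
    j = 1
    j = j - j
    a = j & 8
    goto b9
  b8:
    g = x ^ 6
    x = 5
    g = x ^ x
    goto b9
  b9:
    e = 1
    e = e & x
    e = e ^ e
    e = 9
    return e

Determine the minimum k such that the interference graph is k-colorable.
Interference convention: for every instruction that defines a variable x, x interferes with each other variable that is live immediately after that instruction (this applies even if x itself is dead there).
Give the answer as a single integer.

Answer: 4

Analysis:
def/use:
  b0: {j,x} / ∅
  b1: {g,x} / ∅
  b2: {a,g} / {g}
  b3: {p} / ∅
  b4: {j} / {x}
  b5: {g,j} / ∅
  b6: {g,x} / {j}
  b7: {a,j} / ∅
  b8: {g,x} / {x}
  b9: {e} / {x}

Liveness:
  b0: in=∅ out={j,x}
  b1: in={j} out={g,j,x}
  b2: in={g,j,x} out={j,x}
  b3: in={j,x} out={j,x}
  b4: in={x} out=∅
  b5: in=∅ out=∅
  b6: in={j} out={j,x}
  b7: in={x} out={x}
  b8: in={x} out={x}
  b9: in={x} out=∅

Conflict graph:
  a↔{g,j,x}
  e↔{x}
  g↔{a,j,x}
  j↔{a,g,p,x}
  p↔{j,x}
  x↔{a,e,g,j,p}

Chromatic number:
  {a,g,j,x} pairwise interfere (4-clique) ⇒ χ ≥ 4
  assign a→c2 e→c1 g→c3 j→c1 p→c2 x→c0 — no edge inside a register ⇒ χ ≤ 4
  χ = 4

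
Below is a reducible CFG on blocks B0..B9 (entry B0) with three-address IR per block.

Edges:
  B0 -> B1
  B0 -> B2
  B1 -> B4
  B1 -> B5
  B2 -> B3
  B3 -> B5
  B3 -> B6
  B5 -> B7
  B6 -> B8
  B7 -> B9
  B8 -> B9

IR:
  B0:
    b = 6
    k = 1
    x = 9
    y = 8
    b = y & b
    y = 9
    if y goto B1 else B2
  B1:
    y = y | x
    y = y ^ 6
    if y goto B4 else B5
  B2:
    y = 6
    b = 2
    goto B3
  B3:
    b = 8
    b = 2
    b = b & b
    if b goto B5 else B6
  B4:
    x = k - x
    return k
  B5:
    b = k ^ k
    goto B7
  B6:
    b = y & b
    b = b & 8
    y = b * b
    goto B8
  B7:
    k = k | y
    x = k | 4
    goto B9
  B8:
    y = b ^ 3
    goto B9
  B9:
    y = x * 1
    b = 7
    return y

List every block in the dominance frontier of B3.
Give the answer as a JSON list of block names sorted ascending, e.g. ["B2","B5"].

Answer: ["B5", "B9"]

Analysis:
idom tree: B1←B0 B2←B0 B3←B2 B4←B1 B5←B0 B6←B3 B7←B5 B8←B6 B9←B0
Dom at joins:
  B5: preds {B1,B3}: {B0,B1} ∩ {B0,B2,B3} = {B0}; idom=B0
  B9: preds {B7,B8}: {B0,B5,B7} ∩ {B0,B2,B3,B6,B8} = {B0}; idom=B0

Frontier:
  B5←B1: walk B1 to B0
  B5←B3: walk B3→B2 to B0
  B9←B7: walk B7→B5 to B0
  B9←B8: walk B8→B6→B3→B2 to B0
  DF(B0)=∅
  DF(B1)={B5}
  DF(B2)={B5,B9}
  DF(B3)={B5,B9}
  DF(B4)=∅
  DF(B5)={B9}
  DF(B6)={B9}
  DF(B7)={B9}
  DF(B8)={B9}
  DF(B9)=∅

DF(B3) = ["B5", "B9"]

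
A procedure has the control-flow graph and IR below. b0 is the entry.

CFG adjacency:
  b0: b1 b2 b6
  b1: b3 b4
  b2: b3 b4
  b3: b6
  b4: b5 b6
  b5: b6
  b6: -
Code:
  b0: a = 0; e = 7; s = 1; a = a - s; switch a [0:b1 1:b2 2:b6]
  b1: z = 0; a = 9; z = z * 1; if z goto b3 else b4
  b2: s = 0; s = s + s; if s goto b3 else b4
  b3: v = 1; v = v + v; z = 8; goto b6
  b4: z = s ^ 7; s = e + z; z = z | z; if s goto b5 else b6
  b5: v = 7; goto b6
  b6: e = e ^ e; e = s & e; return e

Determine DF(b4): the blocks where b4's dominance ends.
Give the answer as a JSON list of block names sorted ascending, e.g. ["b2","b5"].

idom tree: b1←b0 b2←b0 b3←b0 b4←b0 b5←b4 b6←b0
Dom∩ at merges:
  b3: preds {b1,b2}: {b0,b1} ∩ {b0,b2} = {b0}; idom=b0
  b4: preds {b1,b2}: {b0,b1} ∩ {b0,b2} = {b0}; idom=b0
  b6: preds {b0,b3,b4,b5}: {b0} ∩ {b0,b3} ∩ {b0,b4} ∩ {b0,b4,b5} = {b0}; idom=b0

DF derivation:
  b3←b1: walk b1 to b0
  b3←b2: walk b2 to b0
  b4←b1: walk b1 to b0
  b4←b2: walk b2 to b0
  b6←b0: walk · to b0
  b6←b3: walk b3 to b0
  b6←b4: walk b4 to b0
  b6←b5: walk b5→b4 to b0
  b0: DF=∅
  b1: DF={b3,b4}
  b2: DF={b3,b4}
  b3: DF={b6}
  b4: DF={b6}
  b5: DF={b6}
  b6: DF=∅

DF(b4) = ["b6"]

Answer: ["b6"]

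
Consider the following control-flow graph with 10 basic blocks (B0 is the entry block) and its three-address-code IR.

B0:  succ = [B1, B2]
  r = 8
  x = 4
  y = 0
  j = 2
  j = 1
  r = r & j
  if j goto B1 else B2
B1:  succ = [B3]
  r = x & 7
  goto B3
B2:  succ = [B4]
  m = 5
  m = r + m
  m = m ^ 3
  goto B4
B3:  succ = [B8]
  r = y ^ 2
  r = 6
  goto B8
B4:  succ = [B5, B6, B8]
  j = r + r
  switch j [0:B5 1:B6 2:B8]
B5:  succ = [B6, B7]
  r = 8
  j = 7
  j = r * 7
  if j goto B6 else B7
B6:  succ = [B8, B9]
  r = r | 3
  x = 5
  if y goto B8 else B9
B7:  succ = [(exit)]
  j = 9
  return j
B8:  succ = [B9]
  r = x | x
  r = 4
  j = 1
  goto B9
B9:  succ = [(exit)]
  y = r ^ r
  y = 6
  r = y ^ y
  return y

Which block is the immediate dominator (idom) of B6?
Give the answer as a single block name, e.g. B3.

Answer: B4

Analysis:
idom tree: B1←B0 B2←B0 B3←B1 B4←B2 B5←B4 B6←B4 B7←B5 B8←B0 B9←B0
Dom∩ at merges:
  B6: preds {B4,B5}: {B0,B2,B4} ∩ {B0,B2,B4,B5} = {B0,B2,B4}; idom=B4
  B8: preds {B3,B4,B6}: {B0,B1,B3} ∩ {B0,B2,B4} ∩ {B0,B2,B4,B6} = {B0}; idom=B0
  B9: preds {B6,B8}: {B0,B2,B4,B6} ∩ {B0,B8} = {B0}; idom=B0

idom(B6) = B4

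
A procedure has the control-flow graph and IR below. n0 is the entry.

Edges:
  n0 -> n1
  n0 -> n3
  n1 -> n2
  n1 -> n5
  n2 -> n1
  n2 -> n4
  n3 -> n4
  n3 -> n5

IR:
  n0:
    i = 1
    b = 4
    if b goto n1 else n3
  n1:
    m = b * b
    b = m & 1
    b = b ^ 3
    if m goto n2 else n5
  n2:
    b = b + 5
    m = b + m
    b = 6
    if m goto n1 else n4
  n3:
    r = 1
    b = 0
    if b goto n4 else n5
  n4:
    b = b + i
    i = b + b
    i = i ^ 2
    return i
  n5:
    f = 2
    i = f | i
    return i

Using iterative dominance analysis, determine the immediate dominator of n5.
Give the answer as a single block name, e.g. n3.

idom tree: n1←n0 n2←n1 n3←n0 n4←n0 n5←n0
Dom∩ at merges:
  n1: preds {n0,n2}: {n0} ∩ {n0,n1,n2} = {n0}; idom=n0
  n4: preds {n2,n3}: {n0,n1,n2} ∩ {n0,n3} = {n0}; idom=n0
  n5: preds {n1,n3}: {n0,n1} ∩ {n0,n3} = {n0}; idom=n0

idom(n5) = n0

Answer: n0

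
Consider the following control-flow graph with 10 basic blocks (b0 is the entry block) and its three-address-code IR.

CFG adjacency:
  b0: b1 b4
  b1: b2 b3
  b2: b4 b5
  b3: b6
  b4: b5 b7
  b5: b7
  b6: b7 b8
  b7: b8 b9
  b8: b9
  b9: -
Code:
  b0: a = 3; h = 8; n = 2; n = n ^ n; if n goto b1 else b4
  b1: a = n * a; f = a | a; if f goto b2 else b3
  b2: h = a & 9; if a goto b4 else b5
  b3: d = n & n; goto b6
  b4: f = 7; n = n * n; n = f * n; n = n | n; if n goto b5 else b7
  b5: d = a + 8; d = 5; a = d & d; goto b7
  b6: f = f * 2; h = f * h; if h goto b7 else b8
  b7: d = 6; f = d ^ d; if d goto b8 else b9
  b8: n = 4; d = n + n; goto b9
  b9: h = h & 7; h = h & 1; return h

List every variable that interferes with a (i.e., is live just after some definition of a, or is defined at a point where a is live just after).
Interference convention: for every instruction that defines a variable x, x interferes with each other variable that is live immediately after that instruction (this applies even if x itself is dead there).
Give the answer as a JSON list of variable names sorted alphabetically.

Answer: ["f", "h", "n"]

Working:
Per-block:
  b0: {a,h,n} / ∅
  b1: {a,f} / {a,n}
  b2: {h} / {a}
  b3: {d} / {n}
  b4: {f,n} / {n}
  b5: {a,d} / {a}
  b6: {f,h} / {f,h}
  b7: {d,f} / ∅
  b8: {d,n} / ∅
  b9: {h} / {h}

Liveness:
  live b0: ∅→{a,h,n}
  live b1: {a,h,n}→{a,f,h,n}
  live b2: {a,n}→{a,h,n}
  live b3: {f,h,n}→{f,h}
  live b4: {a,h,n}→{a,h}
  live b5: {a,h}→{h}
  live b6: {f,h}→{h}
  live b7: {h}→{h}
  live b8: {h}→{h}
  live b9: {h}→∅

Interference:
  a: {f,h,n}
  d: {f,h}
  f: {a,d,h,n}
  h: {a,d,f,n}
  n: {a,f,h}

N(a) = ["f", "h", "n"]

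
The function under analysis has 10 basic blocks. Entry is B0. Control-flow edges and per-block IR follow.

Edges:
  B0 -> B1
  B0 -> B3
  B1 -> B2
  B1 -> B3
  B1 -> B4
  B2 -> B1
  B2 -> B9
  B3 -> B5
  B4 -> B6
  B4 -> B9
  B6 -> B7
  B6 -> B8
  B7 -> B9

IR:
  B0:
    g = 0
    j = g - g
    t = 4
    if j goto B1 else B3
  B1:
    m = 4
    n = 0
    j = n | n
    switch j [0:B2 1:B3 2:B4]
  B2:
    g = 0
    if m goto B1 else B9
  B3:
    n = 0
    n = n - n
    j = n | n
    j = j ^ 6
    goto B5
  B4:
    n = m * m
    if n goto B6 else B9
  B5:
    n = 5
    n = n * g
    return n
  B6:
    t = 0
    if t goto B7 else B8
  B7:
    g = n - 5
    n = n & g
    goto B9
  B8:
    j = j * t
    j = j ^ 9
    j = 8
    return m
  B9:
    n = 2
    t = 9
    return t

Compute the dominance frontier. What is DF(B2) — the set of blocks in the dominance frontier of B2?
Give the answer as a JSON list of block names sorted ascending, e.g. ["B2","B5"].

Answer: ["B1", "B9"]

Working:
idom tree: B1←B0 B2←B1 B3←B0 B4←B1 B5←B3 B6←B4 B7←B6 B8←B6 B9←B1
Dom at joins:
  B1: preds {B0,B2}: {B0} ∩ {B0,B1,B2} = {B0}; idom=B0
  B3: preds {B0,B1}: {B0} ∩ {B0,B1} = {B0}; idom=B0
  B9: preds {B2,B4,B7}: {B0,B1,B2} ∩ {B0,B1,B4} ∩ {B0,B1,B4,B6,B7} = {B0,B1}; idom=B1

Frontier:
  B1←B0: walk · to B0
  B1←B2: walk B2→B1 to B0
  B3←B0: walk · to B0
  B3←B1: walk B1 to B0
  B9←B2: walk B2 to B1
  B9←B4: walk B4 to B1
  B9←B7: walk B7→B6→B4 to B1
  B0 → ∅
  B1 → {B1,B3}
  B2 → {B1,B9}
  B3 → ∅
  B4 → {B9}
  B5 → ∅
  B6 → {B9}
  B7 → {B9}
  B8 → ∅
  B9 → ∅

DF(B2) = ["B1", "B9"]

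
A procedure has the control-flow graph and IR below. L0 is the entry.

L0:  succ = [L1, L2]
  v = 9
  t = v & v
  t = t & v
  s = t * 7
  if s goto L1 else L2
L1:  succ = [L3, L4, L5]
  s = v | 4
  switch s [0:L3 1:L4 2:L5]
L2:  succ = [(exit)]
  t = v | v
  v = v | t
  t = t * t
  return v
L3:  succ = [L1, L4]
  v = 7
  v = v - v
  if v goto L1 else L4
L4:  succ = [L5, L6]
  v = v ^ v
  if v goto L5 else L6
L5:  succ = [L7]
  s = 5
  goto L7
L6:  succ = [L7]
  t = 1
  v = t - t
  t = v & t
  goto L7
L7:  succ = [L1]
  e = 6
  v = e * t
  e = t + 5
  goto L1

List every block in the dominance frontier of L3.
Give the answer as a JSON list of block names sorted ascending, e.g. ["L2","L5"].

idom tree: L1←L0 L2←L0 L3←L1 L4←L1 L5←L1 L6←L4 L7←L1
Join-block Dom:
  L1: preds {L0,L3,L7}: {L0} ∩ {L0,L1,L3} ∩ {L0,L1,L7} = {L0}; idom=L0
  L4: preds {L1,L3}: {L0,L1} ∩ {L0,L1,L3} = {L0,L1}; idom=L1
  L5: preds {L1,L4}: {L0,L1} ∩ {L0,L1,L4} = {L0,L1}; idom=L1
  L7: preds {L5,L6}: {L0,L1,L5} ∩ {L0,L1,L4,L6} = {L0,L1}; idom=L1

DF derivation:
  join L1 pred L0: · stop@L0
  join L1 pred L3: L3→L1 stop@L0
  join L1 pred L7: L7→L1 stop@L0
  join L4 pred L1: · stop@L1
  join L4 pred L3: L3 stop@L1
  join L5 pred L1: · stop@L1
  join L5 pred L4: L4 stop@L1
  join L7 pred L5: L5 stop@L1
  join L7 pred L6: L6→L4 stop@L1
  L0 → ∅
  L1 → {L1}
  L2 → ∅
  L3 → {L1,L4}
  L4 → {L5,L7}
  L5 → {L7}
  L6 → {L7}
  L7 → {L1}

DF(L3) = ["L1", "L4"]

Answer: ["L1", "L4"]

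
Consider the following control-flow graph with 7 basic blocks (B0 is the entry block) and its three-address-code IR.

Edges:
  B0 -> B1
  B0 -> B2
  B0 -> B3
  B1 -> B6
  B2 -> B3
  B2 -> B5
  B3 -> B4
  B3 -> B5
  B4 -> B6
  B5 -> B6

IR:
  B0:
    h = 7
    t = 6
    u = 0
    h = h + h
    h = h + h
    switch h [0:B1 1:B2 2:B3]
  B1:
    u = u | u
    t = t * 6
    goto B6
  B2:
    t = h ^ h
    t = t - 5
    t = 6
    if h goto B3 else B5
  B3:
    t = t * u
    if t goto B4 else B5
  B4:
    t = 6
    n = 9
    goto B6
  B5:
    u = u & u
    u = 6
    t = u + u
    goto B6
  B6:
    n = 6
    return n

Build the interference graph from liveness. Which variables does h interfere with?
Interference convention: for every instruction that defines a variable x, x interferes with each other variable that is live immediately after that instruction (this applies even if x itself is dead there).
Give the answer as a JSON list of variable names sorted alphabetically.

Answer: ["t", "u"]

Derivation:
Per-block:
  B0: {h,t,u} / ∅
  B1: {t,u} / {t,u}
  B2: {t} / {h}
  B3: {t} / {t,u}
  B4: {n,t} / ∅
  B5: {t,u} / {u}
  B6: {n} / ∅

Live sets:
  live B0: ∅→{h,t,u}
  live B1: {t,u}→∅
  live B2: {h,u}→{t,u}
  live B3: {t,u}→{u}
  live B4: ∅→∅
  live B5: {u}→∅
  live B6: ∅→∅

Interfere edges:
  h — {t,u}
  n — ∅
  t — {h,u}
  u — {h,t}

N(h) = ["t", "u"]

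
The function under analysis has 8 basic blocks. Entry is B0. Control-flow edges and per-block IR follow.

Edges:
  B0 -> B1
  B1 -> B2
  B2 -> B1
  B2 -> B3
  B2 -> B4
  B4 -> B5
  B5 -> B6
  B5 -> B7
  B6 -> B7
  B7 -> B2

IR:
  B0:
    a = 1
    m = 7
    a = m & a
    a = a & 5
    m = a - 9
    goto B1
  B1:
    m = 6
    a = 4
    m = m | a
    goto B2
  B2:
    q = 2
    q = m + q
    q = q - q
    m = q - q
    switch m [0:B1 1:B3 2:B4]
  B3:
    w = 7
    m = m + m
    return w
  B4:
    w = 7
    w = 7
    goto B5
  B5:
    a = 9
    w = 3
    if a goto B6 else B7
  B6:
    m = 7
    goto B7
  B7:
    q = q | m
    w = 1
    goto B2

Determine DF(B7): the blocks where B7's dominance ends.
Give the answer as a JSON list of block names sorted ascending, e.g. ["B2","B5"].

idom tree: B1←B0 B2←B1 B3←B2 B4←B2 B5←B4 B6←B5 B7←B5
Dom at joins:
  B1: preds {B0,B2}: {B0} ∩ {B0,B1,B2} = {B0}; idom=B0
  B2: preds {B1,B7}: {B0,B1} ∩ {B0,B1,B2,B4,B5,B7} = {B0,B1}; idom=B1
  B7: preds {B5,B6}: {B0,B1,B2,B4,B5} ∩ {B0,B1,B2,B4,B5,B6} = {B0,B1,B2,B4,B5}; idom=B5

DF derivation:
  B1←B0: walk · to B0
  B1←B2: walk B2→B1 to B0
  B2←B1: walk · to B1
  B2←B7: walk B7→B5→B4→B2 to B1
  B7←B5: walk · to B5
  B7←B6: walk B6 to B5
  B0: DF=∅
  B1: DF={B1}
  B2: DF={B1,B2}
  B3: DF=∅
  B4: DF={B2}
  B5: DF={B2}
  B6: DF={B7}
  B7: DF={B2}

DF(B7) = ["B2"]

Answer: ["B2"]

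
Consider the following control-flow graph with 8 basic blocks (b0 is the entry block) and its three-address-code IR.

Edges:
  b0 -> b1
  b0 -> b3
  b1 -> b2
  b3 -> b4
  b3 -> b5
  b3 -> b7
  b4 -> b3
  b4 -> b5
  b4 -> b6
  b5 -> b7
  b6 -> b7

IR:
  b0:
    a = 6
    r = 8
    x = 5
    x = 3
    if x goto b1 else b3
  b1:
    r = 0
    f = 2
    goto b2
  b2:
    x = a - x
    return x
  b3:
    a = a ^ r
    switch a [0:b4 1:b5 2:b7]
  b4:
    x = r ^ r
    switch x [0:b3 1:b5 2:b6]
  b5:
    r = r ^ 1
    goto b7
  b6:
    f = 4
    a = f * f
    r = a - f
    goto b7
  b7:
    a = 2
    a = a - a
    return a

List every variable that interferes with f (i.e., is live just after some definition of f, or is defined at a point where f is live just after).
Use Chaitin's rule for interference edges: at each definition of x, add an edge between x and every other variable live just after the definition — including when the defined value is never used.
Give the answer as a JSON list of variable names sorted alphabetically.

Answer: ["a", "x"]

Analysis:
def/use:
  b0: def={a,r,x} ue=∅
  b1: def={f,r} ue=∅
  b2: def={x} ue={a,x}
  b3: def={a} ue={a,r}
  b4: def={x} ue={r}
  b5: def={r} ue={r}
  b6: def={a,f,r} ue=∅
  b7: def={a} ue=∅

Live sets:
  b0: in=∅ out={a,r,x}
  b1: in={a,x} out={a,x}
  b2: in={a,x} out=∅
  b3: in={a,r} out={a,r}
  b4: in={a,r} out={a,r}
  b5: in={r} out=∅
  b6: in=∅ out=∅
  b7: in=∅ out=∅

Conflict graph:
  a↔{f,r,x}
  f↔{a,x}
  r↔{a,x}
  x↔{a,f,r}

N(f) = ["a", "x"]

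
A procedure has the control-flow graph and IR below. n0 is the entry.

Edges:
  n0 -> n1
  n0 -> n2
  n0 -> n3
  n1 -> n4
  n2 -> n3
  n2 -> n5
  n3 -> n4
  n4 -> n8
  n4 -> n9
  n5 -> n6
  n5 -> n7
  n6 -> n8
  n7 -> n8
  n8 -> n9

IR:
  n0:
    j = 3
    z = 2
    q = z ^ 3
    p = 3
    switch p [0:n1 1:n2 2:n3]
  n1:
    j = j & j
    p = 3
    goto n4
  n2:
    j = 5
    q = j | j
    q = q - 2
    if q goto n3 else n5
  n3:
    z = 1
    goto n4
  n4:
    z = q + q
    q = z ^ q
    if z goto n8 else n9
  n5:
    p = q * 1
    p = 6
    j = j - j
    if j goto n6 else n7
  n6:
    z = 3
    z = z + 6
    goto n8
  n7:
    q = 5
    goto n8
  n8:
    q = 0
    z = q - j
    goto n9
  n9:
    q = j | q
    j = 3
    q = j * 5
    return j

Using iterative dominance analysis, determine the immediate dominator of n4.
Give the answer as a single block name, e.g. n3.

Answer: n0

Derivation:
idom tree: n1←n0 n2←n0 n3←n0 n4←n0 n5←n2 n6←n5 n7←n5 n8←n0 n9←n0
Dom at joins:
  n3: preds {n0,n2}: {n0} ∩ {n0,n2} = {n0}; idom=n0
  n4: preds {n1,n3}: {n0,n1} ∩ {n0,n3} = {n0}; idom=n0
  n8: preds {n4,n6,n7}: {n0,n4} ∩ {n0,n2,n5,n6} ∩ {n0,n2,n5,n7} = {n0}; idom=n0
  n9: preds {n4,n8}: {n0,n4} ∩ {n0,n8} = {n0}; idom=n0

idom(n4) = n0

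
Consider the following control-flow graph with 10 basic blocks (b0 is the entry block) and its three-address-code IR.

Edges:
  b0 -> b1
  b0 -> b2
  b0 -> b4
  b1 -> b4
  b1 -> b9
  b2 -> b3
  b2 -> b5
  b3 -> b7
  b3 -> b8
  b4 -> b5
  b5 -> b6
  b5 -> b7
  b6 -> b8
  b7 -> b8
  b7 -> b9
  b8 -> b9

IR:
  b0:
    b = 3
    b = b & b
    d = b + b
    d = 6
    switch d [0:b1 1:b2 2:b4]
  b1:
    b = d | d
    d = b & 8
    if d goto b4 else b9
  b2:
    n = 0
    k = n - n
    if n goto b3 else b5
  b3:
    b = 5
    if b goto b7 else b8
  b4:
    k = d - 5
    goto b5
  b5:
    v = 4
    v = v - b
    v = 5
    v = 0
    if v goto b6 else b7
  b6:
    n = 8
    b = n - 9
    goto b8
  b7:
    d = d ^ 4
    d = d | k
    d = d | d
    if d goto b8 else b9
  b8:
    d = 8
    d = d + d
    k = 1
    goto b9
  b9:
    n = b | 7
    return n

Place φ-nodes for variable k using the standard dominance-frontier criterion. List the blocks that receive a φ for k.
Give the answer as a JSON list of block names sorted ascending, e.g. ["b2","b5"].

idom tree: b1←b0 b2←b0 b3←b2 b4←b0 b5←b0 b6←b5 b7←b0 b8←b0 b9←b0
Dom at joins:
  b4: preds {b0,b1}: {b0} ∩ {b0,b1} = {b0}; idom=b0
  b5: preds {b2,b4}: {b0,b2} ∩ {b0,b4} = {b0}; idom=b0
  b7: preds {b3,b5}: {b0,b2,b3} ∩ {b0,b5} = {b0}; idom=b0
  b8: preds {b3,b6,b7}: {b0,b2,b3} ∩ {b0,b5,b6} ∩ {b0,b7} = {b0}; idom=b0
  b9: preds {b1,b7,b8}: {b0,b1} ∩ {b0,b7} ∩ {b0,b8} = {b0}; idom=b0

DF derivation:
  b4←b0: walk · to b0
  b4←b1: walk b1 to b0
  b5←b2: walk b2 to b0
  b5←b4: walk b4 to b0
  b7←b3: walk b3→b2 to b0
  b7←b5: walk b5 to b0
  b8←b3: walk b3→b2 to b0
  b8←b6: walk b6→b5 to b0
  b8←b7: walk b7 to b0
  b9←b1: walk b1 to b0
  b9←b7: walk b7 to b0
  b9←b8: walk b8 to b0
  b0 → ∅
  b1 → {b4,b9}
  b2 → {b5,b7,b8}
  b3 → {b7,b8}
  b4 → {b5}
  b5 → {b7,b8}
  b6 → {b8}
  b7 → {b8,b9}
  b8 → {b9}
  b9 → ∅

φ for k: defs {b2,b4,b8}
  DF⁺ = {b5,b7,b8,b9}

Answer: ["b5", "b7", "b8", "b9"]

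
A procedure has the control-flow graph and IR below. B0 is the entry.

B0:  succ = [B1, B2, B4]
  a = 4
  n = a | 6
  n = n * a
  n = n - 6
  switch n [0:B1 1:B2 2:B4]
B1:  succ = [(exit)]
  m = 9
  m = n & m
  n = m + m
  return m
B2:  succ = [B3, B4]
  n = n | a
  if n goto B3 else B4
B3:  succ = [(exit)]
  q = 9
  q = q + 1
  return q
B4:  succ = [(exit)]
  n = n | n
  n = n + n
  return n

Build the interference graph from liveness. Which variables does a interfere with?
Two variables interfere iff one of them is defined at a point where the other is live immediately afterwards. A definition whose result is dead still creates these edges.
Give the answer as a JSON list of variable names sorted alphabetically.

def/use:
  B0 def {a,n} use ∅
  B1 def {m,n} use {n}
  B2 def {n} use {a,n}
  B3 def {q} use ∅
  B4 def {n} use {n}

Liveness:
  B0: in=∅ out={a,n}
  B1: in={n} out=∅
  B2: in={a,n} out={n}
  B3: in=∅ out=∅
  B4: in={n} out=∅

Conflict graph:
  a: {n}
  m: {n}
  n: {a,m}
  q: ∅

N(a) = ["n"]

Answer: ["n"]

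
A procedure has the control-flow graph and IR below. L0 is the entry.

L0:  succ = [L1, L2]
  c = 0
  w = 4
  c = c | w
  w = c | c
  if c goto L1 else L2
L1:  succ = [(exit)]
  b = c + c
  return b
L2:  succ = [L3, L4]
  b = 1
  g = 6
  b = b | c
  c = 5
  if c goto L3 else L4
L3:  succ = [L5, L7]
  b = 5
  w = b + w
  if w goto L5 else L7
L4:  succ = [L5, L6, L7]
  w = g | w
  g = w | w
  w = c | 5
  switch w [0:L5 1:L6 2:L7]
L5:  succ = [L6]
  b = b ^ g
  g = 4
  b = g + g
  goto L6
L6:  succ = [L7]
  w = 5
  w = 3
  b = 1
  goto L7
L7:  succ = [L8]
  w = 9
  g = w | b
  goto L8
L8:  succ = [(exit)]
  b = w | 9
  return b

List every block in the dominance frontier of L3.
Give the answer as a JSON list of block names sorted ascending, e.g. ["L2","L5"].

Answer: ["L5", "L7"]

Derivation:
idom tree: L1←L0 L2←L0 L3←L2 L4←L2 L5←L2 L6←L2 L7←L2 L8←L7
Join-block Dom:
  L5: preds {L3,L4}: {L0,L2,L3} ∩ {L0,L2,L4} = {L0,L2}; idom=L2
  L6: preds {L4,L5}: {L0,L2,L4} ∩ {L0,L2,L5} = {L0,L2}; idom=L2
  L7: preds {L3,L4,L6}: {L0,L2,L3} ∩ {L0,L2,L4} ∩ {L0,L2,L6} = {L0,L2}; idom=L2

DF walk-up:
  join L5 pred L3: L3 stop@L2
  join L5 pred L4: L4 stop@L2
  join L6 pred L4: L4 stop@L2
  join L6 pred L5: L5 stop@L2
  join L7 pred L3: L3 stop@L2
  join L7 pred L4: L4 stop@L2
  join L7 pred L6: L6 stop@L2
  L0: DF=∅
  L1: DF=∅
  L2: DF=∅
  L3: DF={L5,L7}
  L4: DF={L5,L6,L7}
  L5: DF={L6}
  L6: DF={L7}
  L7: DF=∅
  L8: DF=∅

DF(L3) = ["L5", "L7"]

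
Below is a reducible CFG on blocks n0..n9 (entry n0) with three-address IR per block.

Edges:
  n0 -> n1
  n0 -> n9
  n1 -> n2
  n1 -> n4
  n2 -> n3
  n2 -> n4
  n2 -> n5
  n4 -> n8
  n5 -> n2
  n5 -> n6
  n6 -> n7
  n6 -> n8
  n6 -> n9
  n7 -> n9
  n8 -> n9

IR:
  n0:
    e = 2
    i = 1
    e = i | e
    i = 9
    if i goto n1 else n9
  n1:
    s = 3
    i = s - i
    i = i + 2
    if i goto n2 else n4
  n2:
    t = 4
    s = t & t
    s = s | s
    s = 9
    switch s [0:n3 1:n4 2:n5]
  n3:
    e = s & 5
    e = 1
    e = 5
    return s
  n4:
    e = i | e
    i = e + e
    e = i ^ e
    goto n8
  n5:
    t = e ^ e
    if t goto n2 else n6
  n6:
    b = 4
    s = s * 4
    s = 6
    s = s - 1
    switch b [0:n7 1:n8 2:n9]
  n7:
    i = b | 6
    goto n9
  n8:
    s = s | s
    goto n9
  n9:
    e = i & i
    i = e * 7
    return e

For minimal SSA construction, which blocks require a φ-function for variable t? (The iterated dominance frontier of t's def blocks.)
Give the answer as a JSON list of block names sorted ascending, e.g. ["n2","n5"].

idom tree: n1←n0 n2←n1 n3←n2 n4←n1 n5←n2 n6←n5 n7←n6 n8←n1 n9←n0
Dom at joins:
  n2: preds {n1,n5}: {n0,n1} ∩ {n0,n1,n2,n5} = {n0,n1}; idom=n1
  n4: preds {n1,n2}: {n0,n1} ∩ {n0,n1,n2} = {n0,n1}; idom=n1
  n8: preds {n4,n6}: {n0,n1,n4} ∩ {n0,n1,n2,n5,n6} = {n0,n1}; idom=n1
  n9: preds {n0,n6,n7,n8}: {n0} ∩ {n0,n1,n2,n5,n6} ∩ {n0,n1,n2,n5,n6,n7} ∩ {n0,n1,n8} = {n0}; idom=n0

Frontier:
  join n2 pred n1: · stop@n1
  join n2 pred n5: n5→n2 stop@n1
  join n4 pred n1: · stop@n1
  join n4 pred n2: n2 stop@n1
  join n8 pred n4: n4 stop@n1
  join n8 pred n6: n6→n5→n2 stop@n1
  join n9 pred n0: · stop@n0
  join n9 pred n6: n6→n5→n2→n1 stop@n0
  join n9 pred n7: n7→n6→n5→n2→n1 stop@n0
  join n9 pred n8: n8→n1 stop@n0
  n0 → ∅
  n1 → {n9}
  n2 → {n2,n4,n8,n9}
  n3 → ∅
  n4 → {n8}
  n5 → {n2,n8,n9}
  n6 → {n8,n9}
  n7 → {n9}
  n8 → {n9}
  n9 → ∅

φ for t: defs {n2,n5}
  DF⁺ = {n2,n4,n8,n9}

Answer: ["n2", "n4", "n8", "n9"]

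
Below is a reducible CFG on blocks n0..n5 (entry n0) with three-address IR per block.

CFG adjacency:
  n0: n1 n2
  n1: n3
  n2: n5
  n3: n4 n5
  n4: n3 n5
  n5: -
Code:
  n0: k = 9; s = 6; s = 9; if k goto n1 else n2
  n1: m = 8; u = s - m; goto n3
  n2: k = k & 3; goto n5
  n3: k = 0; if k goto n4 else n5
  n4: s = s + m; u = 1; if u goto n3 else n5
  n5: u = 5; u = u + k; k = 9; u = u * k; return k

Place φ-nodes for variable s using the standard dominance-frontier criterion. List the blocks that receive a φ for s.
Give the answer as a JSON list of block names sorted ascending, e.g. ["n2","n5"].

idom tree: n1←n0 n2←n0 n3←n1 n4←n3 n5←n0
Dom∩ at merges:
  n3: preds {n1,n4}: {n0,n1} ∩ {n0,n1,n3,n4} = {n0,n1}; idom=n1
  n5: preds {n2,n3,n4}: {n0,n2} ∩ {n0,n1,n3} ∩ {n0,n1,n3,n4} = {n0}; idom=n0

DF derivation:
  n3←n1: walk · to n1
  n3←n4: walk n4→n3 to n1
  n5←n2: walk n2 to n0
  n5←n3: walk n3→n1 to n0
  n5←n4: walk n4→n3→n1 to n0
  n0: DF=∅
  n1: DF={n5}
  n2: DF={n5}
  n3: DF={n3,n5}
  n4: DF={n3,n5}
  n5: DF=∅

φ for s: defs {n0,n4}
  DF⁺ = {n3,n5}

Answer: ["n3", "n5"]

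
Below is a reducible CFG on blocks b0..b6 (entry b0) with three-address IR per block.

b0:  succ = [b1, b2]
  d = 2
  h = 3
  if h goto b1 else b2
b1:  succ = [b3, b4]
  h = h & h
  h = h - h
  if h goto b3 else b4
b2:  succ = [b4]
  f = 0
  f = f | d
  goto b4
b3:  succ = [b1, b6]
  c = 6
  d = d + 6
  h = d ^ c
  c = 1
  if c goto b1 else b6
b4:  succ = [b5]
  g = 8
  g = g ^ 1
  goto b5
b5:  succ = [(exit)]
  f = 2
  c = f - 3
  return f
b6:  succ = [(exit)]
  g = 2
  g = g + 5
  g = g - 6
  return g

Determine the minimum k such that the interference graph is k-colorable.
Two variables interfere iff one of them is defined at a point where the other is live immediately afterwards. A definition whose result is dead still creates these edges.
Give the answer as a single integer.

Answer: 3

Working:
Block summaries:
  b0 def {d,h} use ∅
  b1 def {h} use {h}
  b2 def {f} use {d}
  b3 def {c,d,h} use {d}
  b4 def {g} use ∅
  b5 def {c,f} use ∅
  b6 def {g} use ∅

Live sets:
  live b0: ∅→{d,h}
  live b1: {d,h}→{d}
  live b2: {d}→∅
  live b3: {d}→{d,h}
  live b4: ∅→∅
  live b5: ∅→∅
  live b6: ∅→∅

Conflict graph:
  c↔{d,f,h}
  d↔{c,f,h}
  f↔{c,d}
  g↔∅
  h↔{c,d}

Chromatic number:
  clique {c,d,f} ⇒ need ≥ 3
  assign c→R0 d→R1 f→R2 g→R0 h→R2 — no edge inside a register ⇒ χ ≤ 3
  χ = 3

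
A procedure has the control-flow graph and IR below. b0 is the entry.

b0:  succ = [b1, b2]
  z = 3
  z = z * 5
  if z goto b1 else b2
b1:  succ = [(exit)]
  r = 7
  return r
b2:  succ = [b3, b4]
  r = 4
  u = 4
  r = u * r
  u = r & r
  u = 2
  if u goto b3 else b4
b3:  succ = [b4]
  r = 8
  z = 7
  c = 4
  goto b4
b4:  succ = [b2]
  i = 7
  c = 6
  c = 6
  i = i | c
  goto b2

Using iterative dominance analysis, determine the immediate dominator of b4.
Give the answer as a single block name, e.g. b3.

Answer: b2

Analysis:
idom tree: b1←b0 b2←b0 b3←b2 b4←b2
Dom∩ at merges:
  b2: preds {b0,b4}: {b0} ∩ {b0,b2,b4} = {b0}; idom=b0
  b4: preds {b2,b3}: {b0,b2} ∩ {b0,b2,b3} = {b0,b2}; idom=b2

idom(b4) = b2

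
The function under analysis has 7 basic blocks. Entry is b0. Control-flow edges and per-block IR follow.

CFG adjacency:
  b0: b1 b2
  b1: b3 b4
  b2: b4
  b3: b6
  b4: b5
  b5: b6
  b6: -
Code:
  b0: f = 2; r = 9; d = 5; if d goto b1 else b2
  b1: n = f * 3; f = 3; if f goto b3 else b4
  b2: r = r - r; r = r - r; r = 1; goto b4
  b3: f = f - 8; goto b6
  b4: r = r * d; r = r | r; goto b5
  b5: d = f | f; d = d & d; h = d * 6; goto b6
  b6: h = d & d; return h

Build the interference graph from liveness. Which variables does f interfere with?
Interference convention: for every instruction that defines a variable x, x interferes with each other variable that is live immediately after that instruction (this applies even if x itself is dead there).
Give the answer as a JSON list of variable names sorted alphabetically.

Per-block:
  b0: def={d,f,r} ue=∅
  b1: def={f,n} ue={f}
  b2: def={r} ue={r}
  b3: def={f} ue={f}
  b4: def={r} ue={d,r}
  b5: def={d,h} ue={f}
  b6: def={h} ue={d}

Backward fixpoint:
  b0: in=∅ out={d,f,r}
  b1: in={d,f,r} out={d,f,r}
  b2: in={d,f,r} out={d,f,r}
  b3: in={d,f} out={d}
  b4: in={d,f,r} out={f}
  b5: in={f} out={d}
  b6: in={d} out=∅

Conflict graph:
  d — {f,h,n,r}
  f — {d,r}
  h — {d}
  n — {d,r}
  r — {d,f,n}

N(f) = ["d", "r"]

Answer: ["d", "r"]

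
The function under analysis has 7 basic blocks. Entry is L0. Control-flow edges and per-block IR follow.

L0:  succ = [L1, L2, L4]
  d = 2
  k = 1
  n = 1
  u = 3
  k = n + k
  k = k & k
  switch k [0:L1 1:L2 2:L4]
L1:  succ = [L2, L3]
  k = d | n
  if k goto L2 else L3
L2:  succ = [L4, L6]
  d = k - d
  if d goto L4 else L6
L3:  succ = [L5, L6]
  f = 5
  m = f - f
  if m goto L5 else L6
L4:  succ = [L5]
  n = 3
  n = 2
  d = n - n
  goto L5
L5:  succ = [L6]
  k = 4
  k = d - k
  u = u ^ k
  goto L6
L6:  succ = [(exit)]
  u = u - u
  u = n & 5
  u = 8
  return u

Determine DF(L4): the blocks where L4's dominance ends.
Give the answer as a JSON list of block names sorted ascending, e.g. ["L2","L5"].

idom tree: L1←L0 L2←L0 L3←L1 L4←L0 L5←L0 L6←L0
Dom∩ at merges:
  L2: preds {L0,L1}: {L0} ∩ {L0,L1} = {L0}; idom=L0
  L4: preds {L0,L2}: {L0} ∩ {L0,L2} = {L0}; idom=L0
  L5: preds {L3,L4}: {L0,L1,L3} ∩ {L0,L4} = {L0}; idom=L0
  L6: preds {L2,L3,L5}: {L0,L2} ∩ {L0,L1,L3} ∩ {L0,L5} = {L0}; idom=L0

Frontier:
  join L2 pred L0: · stop@L0
  join L2 pred L1: L1 stop@L0
  join L4 pred L0: · stop@L0
  join L4 pred L2: L2 stop@L0
  join L5 pred L3: L3→L1 stop@L0
  join L5 pred L4: L4 stop@L0
  join L6 pred L2: L2 stop@L0
  join L6 pred L3: L3→L1 stop@L0
  join L6 pred L5: L5 stop@L0
  L0: DF=∅
  L1: DF={L2,L5,L6}
  L2: DF={L4,L6}
  L3: DF={L5,L6}
  L4: DF={L5}
  L5: DF={L6}
  L6: DF=∅

DF(L4) = ["L5"]

Answer: ["L5"]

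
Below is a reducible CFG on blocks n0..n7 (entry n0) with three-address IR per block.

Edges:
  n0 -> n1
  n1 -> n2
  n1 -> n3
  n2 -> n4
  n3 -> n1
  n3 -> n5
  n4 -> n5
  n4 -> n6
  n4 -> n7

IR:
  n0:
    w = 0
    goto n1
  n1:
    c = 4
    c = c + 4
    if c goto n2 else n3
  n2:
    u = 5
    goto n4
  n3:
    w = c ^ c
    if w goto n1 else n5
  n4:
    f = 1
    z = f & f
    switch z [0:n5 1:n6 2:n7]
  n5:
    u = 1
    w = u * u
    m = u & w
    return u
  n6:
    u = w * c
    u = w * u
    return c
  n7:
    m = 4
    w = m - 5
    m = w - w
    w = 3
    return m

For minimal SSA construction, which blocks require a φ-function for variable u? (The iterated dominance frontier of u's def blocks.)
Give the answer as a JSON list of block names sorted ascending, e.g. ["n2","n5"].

Answer: ["n5"]

Working:
idom tree: n1←n0 n2←n1 n3←n1 n4←n2 n5←n1 n6←n4 n7←n4
Dom at joins:
  n1: preds {n0,n3}: {n0} ∩ {n0,n1,n3} = {n0}; idom=n0
  n5: preds {n3,n4}: {n0,n1,n3} ∩ {n0,n1,n2,n4} = {n0,n1}; idom=n1

DF walk-up:
  join n1 pred n0: · stop@n0
  join n1 pred n3: n3→n1 stop@n0
  join n5 pred n3: n3 stop@n1
  join n5 pred n4: n4→n2 stop@n1
  n0 → ∅
  n1 → {n1}
  n2 → {n5}
  n3 → {n1,n5}
  n4 → {n5}
  n5 → ∅
  n6 → ∅
  n7 → ∅

φ for u: defs {n2,n5,n6}
  DF⁺ = {n5}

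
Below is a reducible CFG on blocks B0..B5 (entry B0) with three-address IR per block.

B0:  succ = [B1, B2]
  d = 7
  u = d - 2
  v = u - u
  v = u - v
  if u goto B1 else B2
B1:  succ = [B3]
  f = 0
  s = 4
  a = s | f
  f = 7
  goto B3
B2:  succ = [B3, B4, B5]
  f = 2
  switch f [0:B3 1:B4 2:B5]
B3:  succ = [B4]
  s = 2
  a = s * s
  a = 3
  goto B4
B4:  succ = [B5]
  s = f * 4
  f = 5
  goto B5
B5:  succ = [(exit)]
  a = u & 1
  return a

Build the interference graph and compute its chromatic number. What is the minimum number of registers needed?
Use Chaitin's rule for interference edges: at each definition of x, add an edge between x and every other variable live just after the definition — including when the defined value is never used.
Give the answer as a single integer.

Answer: 3

Analysis:
Per-block:
  B0: {d,u,v} / ∅
  B1: {a,f,s} / ∅
  B2: {f} / ∅
  B3: {a,s} / ∅
  B4: {f,s} / {f}
  B5: {a} / {u}

Backward fixpoint:
  live B0: ∅→{u}
  live B1: {u}→{f,u}
  live B2: {u}→{f,u}
  live B3: {f,u}→{f,u}
  live B4: {f,u}→{u}
  live B5: {u}→∅

Conflict graph:
  a — {f,u}
  d — ∅
  f — {a,s,u}
  s — {f,u}
  u — {a,f,s,v}
  v — {u}

Chromatic number:
  {a,f,u} pairwise interfere (3-clique) ⇒ χ ≥ 3
  assign a→c2 d→c0 f→c1 s→c2 u→c0 v→c1 — no edge inside a register ⇒ χ ≤ 3
  χ = 3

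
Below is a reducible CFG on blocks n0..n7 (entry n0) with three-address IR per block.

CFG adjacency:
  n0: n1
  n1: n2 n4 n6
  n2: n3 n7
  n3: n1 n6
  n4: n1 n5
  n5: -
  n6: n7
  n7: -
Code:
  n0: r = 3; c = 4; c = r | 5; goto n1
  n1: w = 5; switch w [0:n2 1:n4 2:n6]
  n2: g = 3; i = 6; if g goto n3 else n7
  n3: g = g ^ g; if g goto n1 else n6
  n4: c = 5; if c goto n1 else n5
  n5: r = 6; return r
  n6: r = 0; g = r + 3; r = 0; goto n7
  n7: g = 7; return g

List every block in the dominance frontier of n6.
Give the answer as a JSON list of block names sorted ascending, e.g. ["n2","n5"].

Answer: ["n7"]

Working:
idom tree: n1←n0 n2←n1 n3←n2 n4←n1 n5←n4 n6←n1 n7←n1
Dom∩ at merges:
  n1: preds {n0,n3,n4}: {n0} ∩ {n0,n1,n2,n3} ∩ {n0,n1,n4} = {n0}; idom=n0
  n6: preds {n1,n3}: {n0,n1} ∩ {n0,n1,n2,n3} = {n0,n1}; idom=n1
  n7: preds {n2,n6}: {n0,n1,n2} ∩ {n0,n1,n6} = {n0,n1}; idom=n1

DF derivation:
  join n1 pred n0: · stop@n0
  join n1 pred n3: n3→n2→n1 stop@n0
  join n1 pred n4: n4→n1 stop@n0
  join n6 pred n1: · stop@n1
  join n6 pred n3: n3→n2 stop@n1
  join n7 pred n2: n2 stop@n1
  join n7 pred n6: n6 stop@n1
  DF(n0)=∅
  DF(n1)={n1}
  DF(n2)={n1,n6,n7}
  DF(n3)={n1,n6}
  DF(n4)={n1}
  DF(n5)=∅
  DF(n6)={n7}
  DF(n7)=∅

DF(n6) = ["n7"]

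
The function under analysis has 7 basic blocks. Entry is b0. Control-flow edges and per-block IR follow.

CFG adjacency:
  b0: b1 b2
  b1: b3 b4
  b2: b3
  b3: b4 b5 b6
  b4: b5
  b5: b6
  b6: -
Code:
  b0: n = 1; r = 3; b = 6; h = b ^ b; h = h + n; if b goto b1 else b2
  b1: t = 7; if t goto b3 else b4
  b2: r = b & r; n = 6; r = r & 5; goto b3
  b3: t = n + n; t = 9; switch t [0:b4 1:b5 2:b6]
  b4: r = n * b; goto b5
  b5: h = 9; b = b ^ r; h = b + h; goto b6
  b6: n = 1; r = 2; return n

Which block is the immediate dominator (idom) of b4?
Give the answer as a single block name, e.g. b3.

Answer: b0

Working:
idom tree: b1←b0 b2←b0 b3←b0 b4←b0 b5←b0 b6←b0
Dom∩ at merges:
  b3: preds {b1,b2}: {b0,b1} ∩ {b0,b2} = {b0}; idom=b0
  b4: preds {b1,b3}: {b0,b1} ∩ {b0,b3} = {b0}; idom=b0
  b5: preds {b3,b4}: {b0,b3} ∩ {b0,b4} = {b0}; idom=b0
  b6: preds {b3,b5}: {b0,b3} ∩ {b0,b5} = {b0}; idom=b0

idom(b4) = b0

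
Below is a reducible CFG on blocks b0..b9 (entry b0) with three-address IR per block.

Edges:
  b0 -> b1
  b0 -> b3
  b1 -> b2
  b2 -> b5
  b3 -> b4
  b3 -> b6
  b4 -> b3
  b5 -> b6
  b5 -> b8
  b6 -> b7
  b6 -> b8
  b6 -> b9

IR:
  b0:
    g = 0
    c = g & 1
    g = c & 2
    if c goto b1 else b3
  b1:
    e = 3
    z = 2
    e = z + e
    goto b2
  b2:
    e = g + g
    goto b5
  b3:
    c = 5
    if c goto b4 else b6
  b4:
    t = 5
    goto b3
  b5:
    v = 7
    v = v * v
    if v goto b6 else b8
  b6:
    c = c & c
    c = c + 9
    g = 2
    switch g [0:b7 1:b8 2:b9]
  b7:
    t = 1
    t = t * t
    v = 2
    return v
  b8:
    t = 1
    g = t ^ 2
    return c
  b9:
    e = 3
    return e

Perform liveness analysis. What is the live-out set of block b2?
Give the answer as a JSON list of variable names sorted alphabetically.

Answer: ["c"]

Derivation:
Block summaries:
  b0 def {c,g} use ∅
  b1 def {e,z} use ∅
  b2 def {e} use {g}
  b3 def {c} use ∅
  b4 def {t} use ∅
  b5 def {v} use ∅
  b6 def {c,g} use {c}
  b7 def {t,v} use ∅
  b8 def {g,t} use {c}
  b9 def {e} use ∅

Liveness:
  b0 li=∅ lo={c,g}
  b1 li={c,g} lo={c,g}
  b2 li={c,g} lo={c}
  b3 li=∅ lo={c}
  b4 li=∅ lo=∅
  b5 li={c} lo={c}
  b6 li={c} lo={c}
  b7 li=∅ lo=∅
  b8 li={c} lo=∅
  b9 li=∅ lo=∅

live-out(b2) = ["c"]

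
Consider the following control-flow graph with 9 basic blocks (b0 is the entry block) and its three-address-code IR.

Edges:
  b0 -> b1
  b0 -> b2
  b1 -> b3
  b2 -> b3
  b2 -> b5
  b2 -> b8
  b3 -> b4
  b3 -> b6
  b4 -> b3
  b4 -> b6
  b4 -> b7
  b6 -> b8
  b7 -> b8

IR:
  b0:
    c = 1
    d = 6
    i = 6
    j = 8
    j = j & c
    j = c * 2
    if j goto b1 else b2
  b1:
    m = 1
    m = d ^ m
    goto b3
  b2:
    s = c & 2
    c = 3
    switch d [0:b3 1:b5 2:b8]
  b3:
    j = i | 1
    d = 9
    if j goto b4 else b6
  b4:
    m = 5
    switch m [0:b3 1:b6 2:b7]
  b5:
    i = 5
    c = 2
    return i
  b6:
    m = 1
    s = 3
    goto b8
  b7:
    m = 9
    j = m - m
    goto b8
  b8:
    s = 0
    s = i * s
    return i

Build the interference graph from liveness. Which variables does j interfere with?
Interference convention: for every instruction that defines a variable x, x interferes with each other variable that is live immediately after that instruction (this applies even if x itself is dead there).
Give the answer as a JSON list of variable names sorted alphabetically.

Answer: ["c", "d", "i"]

Analysis:
def/use:
  b0 def {c,d,i,j} use ∅
  b1 def {m} use {d}
  b2 def {c,s} use {c,d}
  b3 def {d,j} use {i}
  b4 def {m} use ∅
  b5 def {c,i} use ∅
  b6 def {m,s} use ∅
  b7 def {j,m} use ∅
  b8 def {s} use {i}

Backward fixpoint:
  b0 li=∅ lo={c,d,i}
  b1 li={d,i} lo={i}
  b2 li={c,d,i} lo={i}
  b3 li={i} lo={i}
  b4 li={i} lo={i}
  b5 li=∅ lo=∅
  b6 li={i} lo={i}
  b7 li={i} lo={i}
  b8 li={i} lo=∅

Interfere edges:
  c↔{d,i,j}
  d↔{c,i,j,m,s}
  i↔{c,d,j,m,s}
  j↔{c,d,i}
  m↔{d,i}
  s↔{d,i}

N(j) = ["c", "d", "i"]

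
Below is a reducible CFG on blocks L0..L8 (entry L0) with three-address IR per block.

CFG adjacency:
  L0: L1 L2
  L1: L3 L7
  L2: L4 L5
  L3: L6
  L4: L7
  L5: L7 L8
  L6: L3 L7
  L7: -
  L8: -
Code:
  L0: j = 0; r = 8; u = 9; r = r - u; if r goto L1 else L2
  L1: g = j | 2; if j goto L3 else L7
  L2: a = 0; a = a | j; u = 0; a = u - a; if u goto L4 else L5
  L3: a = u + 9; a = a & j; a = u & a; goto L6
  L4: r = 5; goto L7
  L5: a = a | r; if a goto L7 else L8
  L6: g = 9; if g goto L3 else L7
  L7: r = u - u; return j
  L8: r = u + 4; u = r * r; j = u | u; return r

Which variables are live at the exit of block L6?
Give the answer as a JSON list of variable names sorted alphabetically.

Answer: ["j", "u"]

Analysis:
Per-block:
  L0: def={j,r,u} ue=∅
  L1: def={g} ue={j}
  L2: def={a,u} ue={j}
  L3: def={a} ue={j,u}
  L4: def={r} ue=∅
  L5: def={a} ue={a,r}
  L6: def={g} ue=∅
  L7: def={r} ue={j,u}
  L8: def={j,r,u} ue={u}

Live sets:
  L0: in=∅ out={j,r,u}
  L1: in={j,u} out={j,u}
  L2: in={j,r} out={a,j,r,u}
  L3: in={j,u} out={j,u}
  L4: in={j,u} out={j,u}
  L5: in={a,j,r,u} out={j,u}
  L6: in={j,u} out={j,u}
  L7: in={j,u} out=∅
  L8: in={u} out=∅

live-out(L6) = ["j", "u"]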